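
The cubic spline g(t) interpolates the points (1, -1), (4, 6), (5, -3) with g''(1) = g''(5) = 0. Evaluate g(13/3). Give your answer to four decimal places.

Let σ_i = g''(x_i). Step sizes h_i = 3, 1; slopes of the chords Δ_i = (y_(i+1) - y_i)/h_i = 7/3, -9.
  3·σ_0 + 8·σ_1 + 1·σ_2 = 6(Δ_1 - Δ_0) = -68
Natural end conditions: σ_0 = σ_2 = 0.
Hence σ_0 = 0, σ_1 = -17/2, σ_2 = 0.
On [4, 5], g(t) = 6 - 37/6·(t - 4) - 17/4·(t - 4)² + 17/12·(t - 4)³.
With (t - 4) = 1/3: g(13/3) = 571/162.

3.5247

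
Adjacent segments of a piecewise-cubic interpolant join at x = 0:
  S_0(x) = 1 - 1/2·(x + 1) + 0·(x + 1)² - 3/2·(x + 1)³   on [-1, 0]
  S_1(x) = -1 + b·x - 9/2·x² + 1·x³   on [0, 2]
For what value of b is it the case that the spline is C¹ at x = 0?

S_0'(x) = -1/2 + 0·(x + 1) - 9/2·(x + 1)², so S_0'(0) = -5. On the right, S_1'(0) = b, so b = -5.

-5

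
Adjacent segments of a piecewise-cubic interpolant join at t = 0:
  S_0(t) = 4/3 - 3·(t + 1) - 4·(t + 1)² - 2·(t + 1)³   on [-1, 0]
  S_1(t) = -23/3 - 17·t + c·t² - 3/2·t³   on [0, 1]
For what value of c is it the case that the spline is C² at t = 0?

S_0''(t) = -8 - 12·(t + 1), so S_0''(0) = -20. On the right, S_1''(0) = 2c, so c = -10.

-10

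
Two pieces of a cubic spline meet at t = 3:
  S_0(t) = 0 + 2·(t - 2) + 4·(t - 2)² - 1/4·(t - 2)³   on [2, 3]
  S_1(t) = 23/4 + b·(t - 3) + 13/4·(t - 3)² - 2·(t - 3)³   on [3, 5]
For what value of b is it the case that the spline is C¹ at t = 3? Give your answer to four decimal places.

9.2500

S_0'(t) = 2 + 8·(t - 2) - 3/4·(t - 2)², so S_0'(3) = 37/4. On the right, S_1'(3) = b, so b = 37/4.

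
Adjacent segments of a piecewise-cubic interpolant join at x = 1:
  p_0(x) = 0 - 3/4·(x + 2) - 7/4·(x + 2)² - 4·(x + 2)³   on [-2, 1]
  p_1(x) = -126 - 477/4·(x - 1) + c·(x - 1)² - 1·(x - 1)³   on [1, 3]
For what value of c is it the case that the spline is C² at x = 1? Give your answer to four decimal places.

-37.7500

p_0''(x) = -7/2 - 24·(x + 2), so p_0''(1) = -151/2. On the right, p_1''(1) = 2c, so c = -151/4.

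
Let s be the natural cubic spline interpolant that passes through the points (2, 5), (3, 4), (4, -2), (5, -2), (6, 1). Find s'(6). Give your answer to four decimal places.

Let M_i = s''(x_i). Step sizes h_i = 1, 1, 1, 1; slopes of the chords Δ_i = (y_(i+1) - y_i)/h_i = -1, -6, 0, 3.
  1·M_0 + 4·M_1 + 1·M_2 = 6(Δ_1 - Δ_0) = -30
  1·M_1 + 4·M_2 + 1·M_3 = 6(Δ_2 - Δ_1) = 36
  1·M_2 + 4·M_3 + 1·M_4 = 6(Δ_3 - Δ_2) = 18
Natural end conditions: M_0 = M_4 = 0.
Forward elimination and back-substitution give M_0 = 0, M_1 = -72/7, M_2 = 78/7, M_3 = 12/7, M_4 = 0.
On [5, 6], s'(x) = b_3 + 2c_3·(x - 5) + 3d_3·(x - 5)² with b_3 = Δ_3 - h_3(2M_3 + M_4)/6 = 17/7, c_3 = M_3/2 = 6/7, d_3 = (M_4 - M_3)/(6h_3) = -2/7. So s'(6) = 23/7.

3.2857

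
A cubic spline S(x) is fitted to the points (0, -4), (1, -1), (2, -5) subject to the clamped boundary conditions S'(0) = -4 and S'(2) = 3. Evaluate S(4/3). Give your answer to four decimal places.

-2.3333

With M_i denoting the second derivative at x_i, h_i = 1, 1, and Δ_i = (y_(i+1) − y_i)/h_i = 3, -4:
  1·M_0 + 4·M_1 + 1·M_2 = 6(Δ_1 - Δ_0) = -42
Clamped end conditions give two more equations: 2h_0·M_0 + h_0·M_1 = 6(Δ_0 - S'(0)) = 42 and h_1·M_1 + 2h_1·M_2 = 6(S'(2) - Δ_1) = 42.
Solving the tridiagonal system: M_0 = 35, M_1 = -28, M_2 = 35.
On [1, 2], S(x) = -1 - 1/2·(x - 1) - 14·(x - 1)² + 21/2·(x - 1)³.
With (x - 1) = 1/3: S(4/3) = -7/3.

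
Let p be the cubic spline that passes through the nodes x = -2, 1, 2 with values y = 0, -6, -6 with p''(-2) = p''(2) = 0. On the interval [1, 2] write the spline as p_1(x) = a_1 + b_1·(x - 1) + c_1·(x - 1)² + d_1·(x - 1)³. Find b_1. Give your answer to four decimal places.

-0.5000

Let σ_i = p''(x_i). Step sizes h_i = 3, 1; slopes of the chords Δ_i = (y_(i+1) - y_i)/h_i = -2, 0.
  3·σ_0 + 8·σ_1 + 1·σ_2 = 6(Δ_1 - Δ_0) = 12
Natural end conditions: σ_0 = σ_2 = 0.
Forward elimination and back-substitution give σ_0 = 0, σ_1 = 3/2, σ_2 = 0.
On [1, 2], with p_1(x) = a_1 + b_1·(x - 1) + c_1·(x - 1)² + d_1·(x - 1)³: c_1 = σ_1/2 = 3/4, d_1 = (σ_2 - σ_1)/(6h_1) = -1/4, b_1 = Δ_1 - h_1(2σ_1 + σ_2)/6 = -1/2.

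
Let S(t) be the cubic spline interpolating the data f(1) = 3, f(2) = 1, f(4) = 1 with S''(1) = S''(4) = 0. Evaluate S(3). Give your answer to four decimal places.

0.5000

With M_i denoting the second derivative at x_i, h_i = 1, 2, and Δ_i = (y_(i+1) − y_i)/h_i = -2, 0:
  1·M_0 + 6·M_1 + 2·M_2 = 6(Δ_1 - Δ_0) = 12
Natural end conditions: M_0 = M_2 = 0.
Hence M_0 = 0, M_1 = 2, M_2 = 0.
On [2, 4], S(t) = 1 - 4/3·(t - 2) + 1·(t - 2)² - 1/6·(t - 2)³.
With (t - 2) = 1: S(3) = 1/2.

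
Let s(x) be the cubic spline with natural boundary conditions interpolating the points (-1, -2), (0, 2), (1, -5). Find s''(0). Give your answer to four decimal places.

Write m_i for s''(x_i). With h_i = 1, 1 and divided differences Δ_i = 4, -7, the continuity of s' gives the tridiagonal system
  1·m_0 + 4·m_1 + 1·m_2 = 6(Δ_1 - Δ_0) = -66
Natural end conditions: m_0 = m_2 = 0.
Solving the tridiagonal system: m_0 = 0, m_1 = -33/2, m_2 = 0.

-16.5000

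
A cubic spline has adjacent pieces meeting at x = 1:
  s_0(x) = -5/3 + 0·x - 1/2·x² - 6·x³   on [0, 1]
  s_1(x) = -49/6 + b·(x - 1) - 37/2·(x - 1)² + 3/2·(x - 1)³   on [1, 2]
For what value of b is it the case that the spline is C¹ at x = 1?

-19

s_0'(x) = 0 - 1·x - 18·x², so s_0'(1) = -19. On the right, s_1'(1) = b, so b = -19.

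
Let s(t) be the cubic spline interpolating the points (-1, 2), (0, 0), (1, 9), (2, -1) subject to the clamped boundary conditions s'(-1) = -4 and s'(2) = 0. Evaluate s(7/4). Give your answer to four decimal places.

0.4469

Put M_i = s'' at the i-th knot. Here h = (1, 1, 1) and Δ = (-2, 9, -10), so the interior equations h_(i-1)·M_(i-1) + 2(h_(i-1)+h_i)·M_i + h_i·M_(i+1) = 6(Δ_i − Δ_(i-1)) read
  1·M_0 + 4·M_1 + 1·M_2 = 6(Δ_1 - Δ_0) = 66
  1·M_1 + 4·M_2 + 1·M_3 = 6(Δ_2 - Δ_1) = -114
Clamped end conditions give two more equations: 2h_0·M_0 + h_0·M_1 = 6(Δ_0 - s'(-1)) = 12 and h_2·M_2 + 2h_2·M_3 = 6(s'(2) - Δ_2) = 60.
Forward elimination and back-substitution give M_0 = -146/15, M_1 = 472/15, M_2 = -752/15, M_3 = 826/15.
On [1, 2], s(t) = 9 - 37/15·(t - 1) - 376/15·(t - 1)² + 263/15·(t - 1)³.
With (t - 1) = 3/4: s(7/4) = 143/320.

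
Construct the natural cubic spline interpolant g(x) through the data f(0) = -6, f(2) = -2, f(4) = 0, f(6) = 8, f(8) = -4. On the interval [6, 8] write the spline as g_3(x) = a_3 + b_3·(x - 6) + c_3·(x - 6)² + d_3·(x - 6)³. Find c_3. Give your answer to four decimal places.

Write m_i for g''(x_i). With h_i = 2, 2, 2, 2 and divided differences Δ_i = 2, 1, 4, -6, the continuity of g' gives the tridiagonal system
  2·m_0 + 8·m_1 + 2·m_2 = 6(Δ_1 - Δ_0) = -6
  2·m_1 + 8·m_2 + 2·m_3 = 6(Δ_2 - Δ_1) = 18
  2·m_2 + 8·m_3 + 2·m_4 = 6(Δ_3 - Δ_2) = -60
Natural end conditions: m_0 = m_4 = 0.
Hence m_0 = 0, m_1 = -111/56, m_2 = 69/14, m_3 = -489/56, m_4 = 0.
On [6, 8], with g_3(x) = a_3 + b_3·(x - 6) + c_3·(x - 6)² + d_3·(x - 6)³: c_3 = m_3/2 = -489/112, d_3 = (m_4 - m_3)/(6h_3) = 163/224, b_3 = Δ_3 - h_3(2m_3 + m_4)/6 = -5/28.

-4.3661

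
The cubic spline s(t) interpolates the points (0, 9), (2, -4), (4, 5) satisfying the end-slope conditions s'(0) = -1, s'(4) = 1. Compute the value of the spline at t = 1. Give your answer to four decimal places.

Write M_i for s''(x_i). With h_i = 2, 2 and divided differences Δ_i = -13/2, 9/2, the continuity of s' gives the tridiagonal system
  2·M_0 + 8·M_1 + 2·M_2 = 6(Δ_1 - Δ_0) = 66
Clamped end conditions give two more equations: 2h_0·M_0 + h_0·M_1 = 6(Δ_0 - s'(0)) = -33 and h_1·M_1 + 2h_1·M_2 = 6(s'(4) - Δ_1) = -21.
Solving the tridiagonal system: M_0 = -16, M_1 = 31/2, M_2 = -13.
On [0, 2], s(t) = 9 - 1·t - 8·t² + 21/8·t³.
With t = 1: s(1) = 21/8.

2.6250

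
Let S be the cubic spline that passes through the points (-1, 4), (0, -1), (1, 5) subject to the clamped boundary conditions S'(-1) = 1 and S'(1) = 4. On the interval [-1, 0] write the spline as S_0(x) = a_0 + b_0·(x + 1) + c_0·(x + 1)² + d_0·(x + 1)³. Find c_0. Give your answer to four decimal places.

Put M_i = S'' at the i-th knot. Here h = (1, 1) and Δ = (-5, 6), so the interior equations h_(i-1)·M_(i-1) + 2(h_(i-1)+h_i)·M_i + h_i·M_(i+1) = 6(Δ_i − Δ_(i-1)) read
  1·M_0 + 4·M_1 + 1·M_2 = 6(Δ_1 - Δ_0) = 66
Clamped end conditions give two more equations: 2h_0·M_0 + h_0·M_1 = 6(Δ_0 - S'(-1)) = -36 and h_1·M_1 + 2h_1·M_2 = 6(S'(1) - Δ_1) = -12.
Solving the tridiagonal system: M_0 = -33, M_1 = 30, M_2 = -21.
On [-1, 0], with S_0(x) = a_0 + b_0·(x + 1) + c_0·(x + 1)² + d_0·(x + 1)³: c_0 = M_0/2 = -33/2, d_0 = (M_1 - M_0)/(6h_0) = 21/2, b_0 = Δ_0 - h_0(2M_0 + M_1)/6 = 1.

-16.5000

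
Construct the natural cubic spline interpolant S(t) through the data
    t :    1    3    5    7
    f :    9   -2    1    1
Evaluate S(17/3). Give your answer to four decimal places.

Put m_i = S'' at the i-th knot. Here h = (2, 2, 2) and Δ = (-11/2, 3/2, 0), so the interior equations h_(i-1)·m_(i-1) + 2(h_(i-1)+h_i)·m_i + h_i·m_(i+1) = 6(Δ_i − Δ_(i-1)) read
  2·m_0 + 8·m_1 + 2·m_2 = 6(Δ_1 - Δ_0) = 42
  2·m_1 + 8·m_2 + 2·m_3 = 6(Δ_2 - Δ_1) = -9
Natural end conditions: m_0 = m_3 = 0.
Forward elimination and back-substitution give m_0 = 0, m_1 = 59/10, m_2 = -13/5, m_3 = 0.
On [5, 7], S(t) = 1 + 26/15·(t - 5) - 13/10·(t - 5)² + 13/60·(t - 5)³.
With (t - 5) = 2/3: S(17/3) = 133/81.

1.6420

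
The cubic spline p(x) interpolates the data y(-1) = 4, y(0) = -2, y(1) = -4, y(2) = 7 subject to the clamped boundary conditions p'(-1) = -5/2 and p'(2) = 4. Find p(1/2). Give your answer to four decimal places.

-4.8542

With m_i denoting the second derivative at x_i, h_i = 1, 1, 1, and Δ_i = (y_(i+1) − y_i)/h_i = -6, -2, 11:
  1·m_0 + 4·m_1 + 1·m_2 = 6(Δ_1 - Δ_0) = 24
  1·m_1 + 4·m_2 + 1·m_3 = 6(Δ_2 - Δ_1) = 78
Clamped end conditions give two more equations: 2h_0·m_0 + h_0·m_1 = 6(Δ_0 - p'(-1)) = -21 and h_2·m_2 + 2h_2·m_3 = 6(p'(2) - Δ_2) = -42.
Forward elimination and back-substitution give m_0 = -172/15, m_1 = 29/15, m_2 = 416/15, m_3 = -523/15.
On [0, 1], p(x) = -2 - 109/15·x + 29/30·x² + 43/10·x³.
With x = 1/2: p(1/2) = -233/48.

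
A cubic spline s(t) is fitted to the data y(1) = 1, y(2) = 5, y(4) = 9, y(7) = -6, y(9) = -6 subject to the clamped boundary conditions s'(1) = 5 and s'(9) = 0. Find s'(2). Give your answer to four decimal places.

3.6264

Let m_i = s''(x_i). Step sizes h_i = 1, 2, 3, 2; slopes of the chords Δ_i = (y_(i+1) - y_i)/h_i = 4, 2, -5, 0.
  1·m_0 + 6·m_1 + 2·m_2 = 6(Δ_1 - Δ_0) = -12
  2·m_1 + 10·m_2 + 3·m_3 = 6(Δ_2 - Δ_1) = -42
  3·m_2 + 10·m_3 + 2·m_4 = 6(Δ_3 - Δ_2) = 30
Clamped end conditions give two more equations: 2h_0·m_0 + h_0·m_1 = 6(Δ_0 - s'(1)) = -6 and h_3·m_3 + 2h_3·m_4 = 6(s'(9) - Δ_3) = 0.
Forward elimination and back-substitution give m_0 = -296/91, m_1 = 46/91, m_2 = -536/91, m_3 = 482/91, m_4 = -241/91.
On [2, 4], s'(t) = b_1 + 2c_1·(t - 2) + 3d_1·(t - 2)² with b_1 = Δ_1 - h_1(2m_1 + m_2)/6 = 330/91, c_1 = m_1/2 = 23/91, d_1 = (m_2 - m_1)/(6h_1) = -97/182. So s'(2) = 330/91.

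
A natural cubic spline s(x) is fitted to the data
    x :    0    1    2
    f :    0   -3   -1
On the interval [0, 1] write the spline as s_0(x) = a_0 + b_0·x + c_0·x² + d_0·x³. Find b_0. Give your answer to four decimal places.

-4.2500

With M_i denoting the second derivative at x_i, h_i = 1, 1, and Δ_i = (y_(i+1) − y_i)/h_i = -3, 2:
  1·M_0 + 4·M_1 + 1·M_2 = 6(Δ_1 - Δ_0) = 30
Natural end conditions: M_0 = M_2 = 0.
Forward elimination and back-substitution give M_0 = 0, M_1 = 15/2, M_2 = 0.
On [0, 1], with s_0(x) = a_0 + b_0·x + c_0·x² + d_0·x³: c_0 = M_0/2 = 0, d_0 = (M_1 - M_0)/(6h_0) = 5/4, b_0 = Δ_0 - h_0(2M_0 + M_1)/6 = -17/4.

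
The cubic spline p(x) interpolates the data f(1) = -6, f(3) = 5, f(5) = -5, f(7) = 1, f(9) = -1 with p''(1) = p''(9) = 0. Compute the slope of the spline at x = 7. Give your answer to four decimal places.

2.6607

Write σ_i for p''(x_i). With h_i = 2, 2, 2, 2 and divided differences Δ_i = 11/2, -5, 3, -1, the continuity of p' gives the tridiagonal system
  2·σ_0 + 8·σ_1 + 2·σ_2 = 6(Δ_1 - Δ_0) = -63
  2·σ_1 + 8·σ_2 + 2·σ_3 = 6(Δ_2 - Δ_1) = 48
  2·σ_2 + 8·σ_3 + 2·σ_4 = 6(Δ_3 - Δ_2) = -24
Natural end conditions: σ_0 = σ_4 = 0.
Hence σ_0 = 0, σ_1 = -1161/112, σ_2 = 279/28, σ_3 = -615/112, σ_4 = 0.
On [7, 9], p'(x) = b_3 + 2c_3·(x - 7) + 3d_3·(x - 7)² with b_3 = Δ_3 - h_3(2σ_3 + σ_4)/6 = 149/56, c_3 = σ_3/2 = -615/224, d_3 = (σ_4 - σ_3)/(6h_3) = 205/448. So p'(7) = 149/56.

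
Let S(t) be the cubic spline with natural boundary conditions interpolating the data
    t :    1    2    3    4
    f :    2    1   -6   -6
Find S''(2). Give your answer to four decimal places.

Put σ_i = S'' at the i-th knot. Here h = (1, 1, 1) and Δ = (-1, -7, 0), so the interior equations h_(i-1)·σ_(i-1) + 2(h_(i-1)+h_i)·σ_i + h_i·σ_(i+1) = 6(Δ_i − Δ_(i-1)) read
  1·σ_0 + 4·σ_1 + 1·σ_2 = 6(Δ_1 - Δ_0) = -36
  1·σ_1 + 4·σ_2 + 1·σ_3 = 6(Δ_2 - Δ_1) = 42
Natural end conditions: σ_0 = σ_3 = 0.
Solving the tridiagonal system: σ_0 = 0, σ_1 = -62/5, σ_2 = 68/5, σ_3 = 0.

-12.4000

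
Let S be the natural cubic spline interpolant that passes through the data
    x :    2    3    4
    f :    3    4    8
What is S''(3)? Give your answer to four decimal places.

Let M_i = S''(x_i). Step sizes h_i = 1, 1; slopes of the chords Δ_i = (y_(i+1) - y_i)/h_i = 1, 4.
  1·M_0 + 4·M_1 + 1·M_2 = 6(Δ_1 - Δ_0) = 18
Natural end conditions: M_0 = M_2 = 0.
Solving: M_0 = 0, M_1 = 9/2, M_2 = 0.

4.5000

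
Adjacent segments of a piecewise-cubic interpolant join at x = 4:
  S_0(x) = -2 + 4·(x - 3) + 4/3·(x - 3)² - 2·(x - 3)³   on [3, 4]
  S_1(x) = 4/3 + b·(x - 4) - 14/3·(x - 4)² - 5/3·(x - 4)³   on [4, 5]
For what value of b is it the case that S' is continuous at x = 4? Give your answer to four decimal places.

S_0'(x) = 4 + 8/3·(x - 3) - 6·(x - 3)², so S_0'(4) = 2/3. On the right, S_1'(4) = b, so b = 2/3.

0.6667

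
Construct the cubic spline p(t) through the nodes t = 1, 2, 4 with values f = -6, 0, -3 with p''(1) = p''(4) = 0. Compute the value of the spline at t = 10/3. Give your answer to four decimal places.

With M_i denoting the second derivative at x_i, h_i = 1, 2, and Δ_i = (y_(i+1) − y_i)/h_i = 6, -3/2:
  1·M_0 + 6·M_1 + 2·M_2 = 6(Δ_1 - Δ_0) = -45
Natural end conditions: M_0 = M_2 = 0.
Solving: M_0 = 0, M_1 = -15/2, M_2 = 0.
On [2, 4], p(t) = 0 + 7/2·(t - 2) - 15/4·(t - 2)² + 5/8·(t - 2)³.
With (t - 2) = 4/3: p(10/3) = -14/27.

-0.5185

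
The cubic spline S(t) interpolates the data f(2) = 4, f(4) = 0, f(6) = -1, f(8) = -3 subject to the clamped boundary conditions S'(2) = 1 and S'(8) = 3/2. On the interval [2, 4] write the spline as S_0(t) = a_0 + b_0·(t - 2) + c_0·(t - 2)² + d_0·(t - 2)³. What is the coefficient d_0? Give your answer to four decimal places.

Write σ_i for S''(x_i). With h_i = 2, 2, 2 and divided differences Δ_i = -2, -1/2, -1, the continuity of S' gives the tridiagonal system
  2·σ_0 + 8·σ_1 + 2·σ_2 = 6(Δ_1 - Δ_0) = 9
  2·σ_1 + 8·σ_2 + 2·σ_3 = 6(Δ_2 - Δ_1) = -3
Clamped end conditions give two more equations: 2h_0·σ_0 + h_0·σ_1 = 6(Δ_0 - S'(2)) = -18 and h_2·σ_2 + 2h_2·σ_3 = 6(S'(8) - Δ_2) = 15.
Solving the tridiagonal system: σ_0 = -92/15, σ_1 = 49/15, σ_2 = -73/30, σ_3 = 149/30.
On [2, 4], with S_0(t) = a_0 + b_0·(t - 2) + c_0·(t - 2)² + d_0·(t - 2)³: c_0 = σ_0/2 = -46/15, d_0 = (σ_1 - σ_0)/(6h_0) = 47/60, b_0 = Δ_0 - h_0(2σ_0 + σ_1)/6 = 1.

0.7833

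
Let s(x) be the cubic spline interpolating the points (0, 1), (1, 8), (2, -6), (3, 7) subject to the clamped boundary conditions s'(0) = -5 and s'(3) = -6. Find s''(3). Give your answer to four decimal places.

-98.2667

Put M_i = s'' at the i-th knot. Here h = (1, 1, 1) and Δ = (7, -14, 13), so the interior equations h_(i-1)·M_(i-1) + 2(h_(i-1)+h_i)·M_i + h_i·M_(i+1) = 6(Δ_i − Δ_(i-1)) read
  1·M_0 + 4·M_1 + 1·M_2 = 6(Δ_1 - Δ_0) = -126
  1·M_1 + 4·M_2 + 1·M_3 = 6(Δ_2 - Δ_1) = 162
Clamped end conditions give two more equations: 2h_0·M_0 + h_0·M_1 = 6(Δ_0 - s'(0)) = 72 and h_2·M_2 + 2h_2·M_3 = 6(s'(3) - Δ_2) = -114.
Forward elimination and back-substitution give M_0 = 1064/15, M_1 = -1048/15, M_2 = 1238/15, M_3 = -1474/15.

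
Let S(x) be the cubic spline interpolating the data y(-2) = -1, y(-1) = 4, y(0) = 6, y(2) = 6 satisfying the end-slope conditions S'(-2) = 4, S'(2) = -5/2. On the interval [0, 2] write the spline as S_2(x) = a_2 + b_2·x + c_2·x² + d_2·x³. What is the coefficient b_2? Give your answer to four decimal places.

Write m_i for S''(x_i). With h_i = 1, 1, 2 and divided differences Δ_i = 5, 2, 0, the continuity of S' gives the tridiagonal system
  1·m_0 + 4·m_1 + 1·m_2 = 6(Δ_1 - Δ_0) = -18
  1·m_1 + 6·m_2 + 2·m_3 = 6(Δ_2 - Δ_1) = -12
Clamped end conditions give two more equations: 2h_0·m_0 + h_0·m_1 = 6(Δ_0 - S'(-2)) = 6 and h_2·m_2 + 2h_2·m_3 = 6(S'(2) - Δ_2) = -15.
Forward elimination and back-substitution give m_0 = 133/22, m_1 = -67/11, m_2 = 7/22, m_3 = -43/11.
On [0, 2], with S_2(x) = a_2 + b_2·x + c_2·x² + d_2·x³: c_2 = m_2/2 = 7/44, d_2 = (m_3 - m_2)/(6h_2) = -31/88, b_2 = Δ_2 - h_2(2m_2 + m_3)/6 = 12/11.

1.0909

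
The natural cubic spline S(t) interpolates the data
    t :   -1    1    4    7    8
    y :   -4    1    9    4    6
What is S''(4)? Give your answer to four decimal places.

Let m_i = S''(x_i). Step sizes h_i = 2, 3, 3, 1; slopes of the chords Δ_i = (y_(i+1) - y_i)/h_i = 5/2, 8/3, -5/3, 2.
  2·m_0 + 10·m_1 + 3·m_2 = 6(Δ_1 - Δ_0) = 1
  3·m_1 + 12·m_2 + 3·m_3 = 6(Δ_2 - Δ_1) = -26
  3·m_2 + 8·m_3 + 1·m_4 = 6(Δ_3 - Δ_2) = 22
Natural end conditions: m_0 = m_4 = 0.
Solving: m_0 = 0, m_1 = 303/266, m_2 = -1382/399, m_3 = 1077/266, m_4 = 0.

-3.4637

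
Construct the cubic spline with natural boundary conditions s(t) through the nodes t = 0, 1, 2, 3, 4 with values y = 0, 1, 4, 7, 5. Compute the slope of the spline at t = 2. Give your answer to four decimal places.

3.8750

Let M_i = s''(x_i). Step sizes h_i = 1, 1, 1, 1; slopes of the chords Δ_i = (y_(i+1) - y_i)/h_i = 1, 3, 3, -2.
  1·M_0 + 4·M_1 + 1·M_2 = 6(Δ_1 - Δ_0) = 12
  1·M_1 + 4·M_2 + 1·M_3 = 6(Δ_2 - Δ_1) = 0
  1·M_2 + 4·M_3 + 1·M_4 = 6(Δ_3 - Δ_2) = -30
Natural end conditions: M_0 = M_4 = 0.
Forward elimination and back-substitution give M_0 = 0, M_1 = 75/28, M_2 = 9/7, M_3 = -219/28, M_4 = 0.
On [2, 3], s'(t) = b_2 + 2c_2·(t - 2) + 3d_2·(t - 2)² with b_2 = Δ_2 - h_2(2M_2 + M_3)/6 = 31/8, c_2 = M_2/2 = 9/14, d_2 = (M_3 - M_2)/(6h_2) = -85/56. So s'(2) = 31/8.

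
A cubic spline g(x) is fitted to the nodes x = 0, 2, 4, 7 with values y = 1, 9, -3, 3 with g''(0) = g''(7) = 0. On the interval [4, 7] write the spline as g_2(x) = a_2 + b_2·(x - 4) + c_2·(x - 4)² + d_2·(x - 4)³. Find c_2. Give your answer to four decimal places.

3.3158

Write M_i for g''(x_i). With h_i = 2, 2, 3 and divided differences Δ_i = 4, -6, 2, the continuity of g' gives the tridiagonal system
  2·M_0 + 8·M_1 + 2·M_2 = 6(Δ_1 - Δ_0) = -60
  2·M_1 + 10·M_2 + 3·M_3 = 6(Δ_2 - Δ_1) = 48
Natural end conditions: M_0 = M_3 = 0.
Hence M_0 = 0, M_1 = -174/19, M_2 = 126/19, M_3 = 0.
On [4, 7], with g_2(x) = a_2 + b_2·(x - 4) + c_2·(x - 4)² + d_2·(x - 4)³: c_2 = M_2/2 = 63/19, d_2 = (M_3 - M_2)/(6h_2) = -7/19, b_2 = Δ_2 - h_2(2M_2 + M_3)/6 = -88/19.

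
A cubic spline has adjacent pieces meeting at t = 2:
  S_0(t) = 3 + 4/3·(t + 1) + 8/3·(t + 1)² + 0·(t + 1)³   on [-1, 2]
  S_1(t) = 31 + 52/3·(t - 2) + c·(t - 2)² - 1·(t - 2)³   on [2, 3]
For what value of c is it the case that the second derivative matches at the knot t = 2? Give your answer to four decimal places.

2.6667

S_0''(t) = 16/3 + 0·(t + 1), so S_0''(2) = 16/3. On the right, S_1''(2) = 2c, so c = 8/3.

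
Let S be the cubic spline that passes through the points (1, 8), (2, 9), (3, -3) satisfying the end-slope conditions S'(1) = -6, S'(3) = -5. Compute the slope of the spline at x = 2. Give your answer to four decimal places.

-5.5000

Put M_i = S'' at the i-th knot. Here h = (1, 1) and Δ = (1, -12), so the interior equations h_(i-1)·M_(i-1) + 2(h_(i-1)+h_i)·M_i + h_i·M_(i+1) = 6(Δ_i − Δ_(i-1)) read
  1·M_0 + 4·M_1 + 1·M_2 = 6(Δ_1 - Δ_0) = -78
Clamped end conditions give two more equations: 2h_0·M_0 + h_0·M_1 = 6(Δ_0 - S'(1)) = 42 and h_1·M_1 + 2h_1·M_2 = 6(S'(3) - Δ_1) = 42.
Solving: M_0 = 41, M_1 = -40, M_2 = 41.
On [2, 3], S'(x) = b_1 + 2c_1·(x - 2) + 3d_1·(x - 2)² with b_1 = Δ_1 - h_1(2M_1 + M_2)/6 = -11/2, c_1 = M_1/2 = -20, d_1 = (M_2 - M_1)/(6h_1) = 27/2. So S'(2) = -11/2.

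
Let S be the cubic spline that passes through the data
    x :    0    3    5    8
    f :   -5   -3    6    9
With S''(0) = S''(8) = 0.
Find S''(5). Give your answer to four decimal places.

Put m_i = S'' at the i-th knot. Here h = (3, 2, 3) and Δ = (2/3, 9/2, 1), so the interior equations h_(i-1)·m_(i-1) + 2(h_(i-1)+h_i)·m_i + h_i·m_(i+1) = 6(Δ_i − Δ_(i-1)) read
  3·m_0 + 10·m_1 + 2·m_2 = 6(Δ_1 - Δ_0) = 23
  2·m_1 + 10·m_2 + 3·m_3 = 6(Δ_2 - Δ_1) = -21
Natural end conditions: m_0 = m_3 = 0.
Solving: m_0 = 0, m_1 = 17/6, m_2 = -8/3, m_3 = 0.

-2.6667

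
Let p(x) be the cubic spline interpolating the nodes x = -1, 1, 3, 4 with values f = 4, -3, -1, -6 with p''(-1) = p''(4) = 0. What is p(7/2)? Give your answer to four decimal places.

-3.0142

Let σ_i = p''(x_i). Step sizes h_i = 2, 2, 1; slopes of the chords Δ_i = (y_(i+1) - y_i)/h_i = -7/2, 1, -5.
  2·σ_0 + 8·σ_1 + 2·σ_2 = 6(Δ_1 - Δ_0) = 27
  2·σ_1 + 6·σ_2 + 1·σ_3 = 6(Δ_2 - Δ_1) = -36
Natural end conditions: σ_0 = σ_3 = 0.
Solving: σ_0 = 0, σ_1 = 117/22, σ_2 = -171/22, σ_3 = 0.
On [3, 4], p(x) = -1 - 53/22·(x - 3) - 171/44·(x - 3)² + 57/44·(x - 3)³.
With (x - 3) = 1/2: p(7/2) = -1061/352.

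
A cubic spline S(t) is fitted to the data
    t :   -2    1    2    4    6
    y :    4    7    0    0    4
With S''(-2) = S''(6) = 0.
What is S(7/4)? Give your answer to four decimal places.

Let m_i = S''(x_i). Step sizes h_i = 3, 1, 2, 2; slopes of the chords Δ_i = (y_(i+1) - y_i)/h_i = 1, -7, 0, 2.
  3·m_0 + 8·m_1 + 1·m_2 = 6(Δ_1 - Δ_0) = -48
  1·m_1 + 6·m_2 + 2·m_3 = 6(Δ_2 - Δ_1) = 42
  2·m_2 + 8·m_3 + 2·m_4 = 6(Δ_3 - Δ_2) = 12
Natural end conditions: m_0 = m_4 = 0.
Solving the tridiagonal system: m_0 = 0, m_1 = -303/43, m_2 = 360/43, m_3 = -51/86, m_4 = 0.
On [1, 2], S(t) = 7 - 260/43·(t - 1) - 303/86·(t - 1)² + 221/86·(t - 1)³.
With (t - 1) = 3/4: S(7/4) = 8627/5504.

1.5674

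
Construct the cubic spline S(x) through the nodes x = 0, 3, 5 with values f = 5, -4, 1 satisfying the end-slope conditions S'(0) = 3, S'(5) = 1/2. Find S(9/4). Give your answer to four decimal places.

Let M_i = S''(x_i). Step sizes h_i = 3, 2; slopes of the chords Δ_i = (y_(i+1) - y_i)/h_i = -3, 5/2.
  3·M_0 + 10·M_1 + 2·M_2 = 6(Δ_1 - Δ_0) = 33
Clamped end conditions give two more equations: 2h_0·M_0 + h_0·M_1 = 6(Δ_0 - S'(0)) = -36 and h_1·M_1 + 2h_1·M_2 = 6(S'(5) - Δ_1) = -12.
Forward elimination and back-substitution give M_0 = -49/5, M_1 = 38/5, M_2 = -34/5.
On [0, 3], S(x) = 5 + 3·x - 49/10·x² + 29/30·x³.
With x = 9/4: S(9/4) = -1309/640.

-2.0453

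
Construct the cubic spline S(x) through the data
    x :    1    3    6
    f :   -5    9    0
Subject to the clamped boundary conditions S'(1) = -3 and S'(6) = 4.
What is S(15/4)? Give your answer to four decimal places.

Let M_i = S''(x_i). Step sizes h_i = 2, 3; slopes of the chords Δ_i = (y_(i+1) - y_i)/h_i = 7, -3.
  2·M_0 + 10·M_1 + 3·M_2 = 6(Δ_1 - Δ_0) = -60
Clamped end conditions give two more equations: 2h_0·M_0 + h_0·M_1 = 6(Δ_0 - S'(1)) = 60 and h_1·M_1 + 2h_1·M_2 = 6(S'(6) - Δ_1) = 42.
Solving the tridiagonal system: M_0 = 112/5, M_1 = -74/5, M_2 = 72/5.
On [3, 6], S(x) = 9 + 23/5·(x - 3) - 37/5·(x - 3)² + 73/45·(x - 3)³.
With (x - 3) = 3/4: S(15/4) = 2871/320.

8.9719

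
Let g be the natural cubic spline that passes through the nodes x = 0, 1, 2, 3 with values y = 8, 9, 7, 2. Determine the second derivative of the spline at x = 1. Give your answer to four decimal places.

-3.6000

Write σ_i for g''(x_i). With h_i = 1, 1, 1 and divided differences Δ_i = 1, -2, -5, the continuity of g' gives the tridiagonal system
  1·σ_0 + 4·σ_1 + 1·σ_2 = 6(Δ_1 - Δ_0) = -18
  1·σ_1 + 4·σ_2 + 1·σ_3 = 6(Δ_2 - Δ_1) = -18
Natural end conditions: σ_0 = σ_3 = 0.
Solving: σ_0 = 0, σ_1 = -18/5, σ_2 = -18/5, σ_3 = 0.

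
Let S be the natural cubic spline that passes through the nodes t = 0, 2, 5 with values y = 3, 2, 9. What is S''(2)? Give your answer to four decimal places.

With m_i denoting the second derivative at x_i, h_i = 2, 3, and Δ_i = (y_(i+1) − y_i)/h_i = -1/2, 7/3:
  2·m_0 + 10·m_1 + 3·m_2 = 6(Δ_1 - Δ_0) = 17
Natural end conditions: m_0 = m_2 = 0.
Solving the tridiagonal system: m_0 = 0, m_1 = 17/10, m_2 = 0.

1.7000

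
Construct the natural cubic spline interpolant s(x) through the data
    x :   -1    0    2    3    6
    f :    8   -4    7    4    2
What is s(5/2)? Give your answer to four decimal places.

6.3120

Let M_i = s''(x_i). Step sizes h_i = 1, 2, 1, 3; slopes of the chords Δ_i = (y_(i+1) - y_i)/h_i = -12, 11/2, -3, -2/3.
  1·M_0 + 6·M_1 + 2·M_2 = 6(Δ_1 - Δ_0) = 105
  2·M_1 + 6·M_2 + 1·M_3 = 6(Δ_2 - Δ_1) = -51
  1·M_2 + 8·M_3 + 3·M_4 = 6(Δ_3 - Δ_2) = 14
Natural end conditions: M_0 = M_4 = 0.
Solving: M_0 = 0, M_1 = 5779/250, M_2 = -2106/125, M_3 = 482/125, M_4 = 0.
On [2, 3], s(x) = 7 + 148/75·(x - 2) - 1053/125·(x - 2)² + 1294/375·(x - 2)³.
With (x - 2) = 1/2: s(5/2) = 789/125.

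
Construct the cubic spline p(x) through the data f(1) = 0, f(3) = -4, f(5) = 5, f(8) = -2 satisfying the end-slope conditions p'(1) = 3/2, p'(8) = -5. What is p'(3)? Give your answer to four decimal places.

Put M_i = p'' at the i-th knot. Here h = (2, 2, 3) and Δ = (-2, 9/2, -7/3), so the interior equations h_(i-1)·M_(i-1) + 2(h_(i-1)+h_i)·M_i + h_i·M_(i+1) = 6(Δ_i − Δ_(i-1)) read
  2·M_0 + 8·M_1 + 2·M_2 = 6(Δ_1 - Δ_0) = 39
  2·M_1 + 10·M_2 + 3·M_3 = 6(Δ_2 - Δ_1) = -41
Clamped end conditions give two more equations: 2h_0·M_0 + h_0·M_1 = 6(Δ_0 - p'(1)) = -21 and h_2·M_2 + 2h_2·M_3 = 6(p'(8) - Δ_2) = -16.
Hence M_0 = -713/74, M_1 = 649/74, M_2 = -220/37, M_3 = 34/111.
On [3, 5], p'(x) = b_1 + 2c_1·(x - 3) + 3d_1·(x - 3)² with b_1 = Δ_1 - h_1(2M_1 + M_2)/6 = 47/74, c_1 = M_1/2 = 649/148, d_1 = (M_2 - M_1)/(6h_1) = -363/296. So p'(3) = 47/74.

0.6351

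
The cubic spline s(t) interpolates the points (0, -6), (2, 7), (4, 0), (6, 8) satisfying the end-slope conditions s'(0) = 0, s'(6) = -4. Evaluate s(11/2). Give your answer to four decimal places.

7.9563

With σ_i denoting the second derivative at x_i, h_i = 2, 2, 2, and Δ_i = (y_(i+1) − y_i)/h_i = 13/2, -7/2, 4:
  2·σ_0 + 8·σ_1 + 2·σ_2 = 6(Δ_1 - Δ_0) = -60
  2·σ_1 + 8·σ_2 + 2·σ_3 = 6(Δ_2 - Δ_1) = 45
Clamped end conditions give two more equations: 2h_0·σ_0 + h_0·σ_1 = 6(Δ_0 - s'(0)) = 39 and h_2·σ_2 + 2h_2·σ_3 = 6(s'(6) - Δ_2) = -48.
Forward elimination and back-substitution give σ_0 = 262/15, σ_1 = -463/30, σ_2 = 214/15, σ_3 = -287/15.
On [4, 6], s(t) = 0 + 13/15·(t - 4) + 107/15·(t - 4)² - 167/60·(t - 4)³.
With (t - 4) = 3/2: s(11/2) = 1273/160.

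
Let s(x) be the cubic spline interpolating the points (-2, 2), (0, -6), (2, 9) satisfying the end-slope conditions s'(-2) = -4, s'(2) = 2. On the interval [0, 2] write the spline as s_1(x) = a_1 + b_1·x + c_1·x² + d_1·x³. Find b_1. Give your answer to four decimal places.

3.1250

With M_i denoting the second derivative at x_i, h_i = 2, 2, and Δ_i = (y_(i+1) − y_i)/h_i = -4, 15/2:
  2·M_0 + 8·M_1 + 2·M_2 = 6(Δ_1 - Δ_0) = 69
Clamped end conditions give two more equations: 2h_0·M_0 + h_0·M_1 = 6(Δ_0 - s'(-2)) = 0 and h_1·M_1 + 2h_1·M_2 = 6(s'(2) - Δ_1) = -33.
Hence M_0 = -57/8, M_1 = 57/4, M_2 = -123/8.
On [0, 2], with s_1(x) = a_1 + b_1·x + c_1·x² + d_1·x³: c_1 = M_1/2 = 57/8, d_1 = (M_2 - M_1)/(6h_1) = -79/32, b_1 = Δ_1 - h_1(2M_1 + M_2)/6 = 25/8.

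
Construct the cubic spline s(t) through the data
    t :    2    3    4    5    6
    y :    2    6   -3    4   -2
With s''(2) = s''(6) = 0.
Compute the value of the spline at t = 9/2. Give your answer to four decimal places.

Write M_i for s''(x_i). With h_i = 1, 1, 1, 1 and divided differences Δ_i = 4, -9, 7, -6, the continuity of s' gives the tridiagonal system
  1·M_0 + 4·M_1 + 1·M_2 = 6(Δ_1 - Δ_0) = -78
  1·M_1 + 4·M_2 + 1·M_3 = 6(Δ_2 - Δ_1) = 96
  1·M_2 + 4·M_3 + 1·M_4 = 6(Δ_3 - Δ_2) = -78
Natural end conditions: M_0 = M_4 = 0.
Solving: M_0 = 0, M_1 = -204/7, M_2 = 270/7, M_3 = -204/7, M_4 = 0.
On [4, 5], s(t) = -3 - 1·(t - 4) + 135/7·(t - 4)² - 79/7·(t - 4)³.
With (t - 4) = 1/2: s(9/2) = -5/56.

-0.0893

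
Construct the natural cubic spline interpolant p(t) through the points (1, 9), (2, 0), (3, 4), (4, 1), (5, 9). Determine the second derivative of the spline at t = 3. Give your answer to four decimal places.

Put σ_i = p'' at the i-th knot. Here h = (1, 1, 1, 1) and Δ = (-9, 4, -3, 8), so the interior equations h_(i-1)·σ_(i-1) + 2(h_(i-1)+h_i)·σ_i + h_i·σ_(i+1) = 6(Δ_i − Δ_(i-1)) read
  1·σ_0 + 4·σ_1 + 1·σ_2 = 6(Δ_1 - Δ_0) = 78
  1·σ_1 + 4·σ_2 + 1·σ_3 = 6(Δ_2 - Δ_1) = -42
  1·σ_2 + 4·σ_3 + 1·σ_4 = 6(Δ_3 - Δ_2) = 66
Natural end conditions: σ_0 = σ_4 = 0.
Solving the tridiagonal system: σ_0 = 0, σ_1 = 351/14, σ_2 = -156/7, σ_3 = 309/14, σ_4 = 0.

-22.2857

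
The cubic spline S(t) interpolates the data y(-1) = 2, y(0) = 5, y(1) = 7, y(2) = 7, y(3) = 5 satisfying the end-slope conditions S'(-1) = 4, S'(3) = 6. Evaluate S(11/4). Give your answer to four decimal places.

4.3072

Put m_i = S'' at the i-th knot. Here h = (1, 1, 1, 1) and Δ = (3, 2, 0, -2), so the interior equations h_(i-1)·m_(i-1) + 2(h_(i-1)+h_i)·m_i + h_i·m_(i+1) = 6(Δ_i − Δ_(i-1)) read
  1·m_0 + 4·m_1 + 1·m_2 = 6(Δ_1 - Δ_0) = -6
  1·m_1 + 4·m_2 + 1·m_3 = 6(Δ_2 - Δ_1) = -12
  1·m_2 + 4·m_3 + 1·m_4 = 6(Δ_3 - Δ_2) = -12
Clamped end conditions give two more equations: 2h_0·m_0 + h_0·m_1 = 6(Δ_0 - S'(-1)) = -6 and h_3·m_3 + 2h_3·m_4 = 6(S'(3) - Δ_3) = 48.
Solving the tridiagonal system: m_0 = -73/28, m_1 = -11/14, m_2 = -1/4, m_3 = -143/14, m_4 = 815/28.
On [2, 3], S(t) = 7 - 193/56·(t - 2) - 143/28·(t - 2)² + 367/56·(t - 2)³.
With (t - 2) = 3/4: S(11/4) = 15437/3584.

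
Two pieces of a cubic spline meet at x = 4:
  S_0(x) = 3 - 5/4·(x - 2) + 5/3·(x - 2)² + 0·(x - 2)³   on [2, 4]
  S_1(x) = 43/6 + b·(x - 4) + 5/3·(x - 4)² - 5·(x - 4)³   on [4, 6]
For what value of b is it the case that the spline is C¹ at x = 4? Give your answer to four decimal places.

S_0'(x) = -5/4 + 10/3·(x - 2) + 0·(x - 2)², so S_0'(4) = 65/12. On the right, S_1'(4) = b, so b = 65/12.

5.4167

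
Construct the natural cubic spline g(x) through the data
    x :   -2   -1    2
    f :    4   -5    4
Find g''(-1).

Write m_i for g''(x_i). With h_i = 1, 3 and divided differences Δ_i = -9, 3, the continuity of g' gives the tridiagonal system
  1·m_0 + 8·m_1 + 3·m_2 = 6(Δ_1 - Δ_0) = 72
Natural end conditions: m_0 = m_2 = 0.
Solving: m_0 = 0, m_1 = 9, m_2 = 0.

9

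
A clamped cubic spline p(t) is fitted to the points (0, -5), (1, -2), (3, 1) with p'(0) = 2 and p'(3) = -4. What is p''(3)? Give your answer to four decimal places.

-8.7500

Write m_i for p''(x_i). With h_i = 1, 2 and divided differences Δ_i = 3, 3/2, the continuity of p' gives the tridiagonal system
  1·m_0 + 6·m_1 + 2·m_2 = 6(Δ_1 - Δ_0) = -9
Clamped end conditions give two more equations: 2h_0·m_0 + h_0·m_1 = 6(Δ_0 - p'(0)) = 6 and h_1·m_1 + 2h_1·m_2 = 6(p'(3) - Δ_1) = -33.
Solving: m_0 = 5/2, m_1 = 1, m_2 = -35/4.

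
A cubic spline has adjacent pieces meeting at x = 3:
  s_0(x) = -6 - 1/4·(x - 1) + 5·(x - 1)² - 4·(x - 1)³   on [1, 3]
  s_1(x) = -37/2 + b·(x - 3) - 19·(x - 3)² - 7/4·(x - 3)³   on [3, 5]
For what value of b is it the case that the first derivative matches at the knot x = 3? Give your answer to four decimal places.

-28.2500

s_0'(x) = -1/4 + 10·(x - 1) - 12·(x - 1)², so s_0'(3) = -113/4. On the right, s_1'(3) = b, so b = -113/4.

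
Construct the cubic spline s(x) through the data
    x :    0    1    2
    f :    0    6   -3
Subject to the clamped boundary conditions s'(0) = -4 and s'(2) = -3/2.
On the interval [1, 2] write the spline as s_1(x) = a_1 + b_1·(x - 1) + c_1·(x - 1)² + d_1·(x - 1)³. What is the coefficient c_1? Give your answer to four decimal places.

Write σ_i for s''(x_i). With h_i = 1, 1 and divided differences Δ_i = 6, -9, the continuity of s' gives the tridiagonal system
  1·σ_0 + 4·σ_1 + 1·σ_2 = 6(Δ_1 - Δ_0) = -90
Clamped end conditions give two more equations: 2h_0·σ_0 + h_0·σ_1 = 6(Δ_0 - s'(0)) = 60 and h_1·σ_1 + 2h_1·σ_2 = 6(s'(2) - Δ_1) = 45.
Solving: σ_0 = 215/4, σ_1 = -95/2, σ_2 = 185/4.
On [1, 2], with s_1(x) = a_1 + b_1·(x - 1) + c_1·(x - 1)² + d_1·(x - 1)³: c_1 = σ_1/2 = -95/4, d_1 = (σ_2 - σ_1)/(6h_1) = 125/8, b_1 = Δ_1 - h_1(2σ_1 + σ_2)/6 = -7/8.

-23.7500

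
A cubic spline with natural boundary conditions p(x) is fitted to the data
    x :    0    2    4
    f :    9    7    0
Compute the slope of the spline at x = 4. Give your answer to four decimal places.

-4.1250

Let σ_i = p''(x_i). Step sizes h_i = 2, 2; slopes of the chords Δ_i = (y_(i+1) - y_i)/h_i = -1, -7/2.
  2·σ_0 + 8·σ_1 + 2·σ_2 = 6(Δ_1 - Δ_0) = -15
Natural end conditions: σ_0 = σ_2 = 0.
Hence σ_0 = 0, σ_1 = -15/8, σ_2 = 0.
On [2, 4], p'(x) = b_1 + 2c_1·(x - 2) + 3d_1·(x - 2)² with b_1 = Δ_1 - h_1(2σ_1 + σ_2)/6 = -9/4, c_1 = σ_1/2 = -15/16, d_1 = (σ_2 - σ_1)/(6h_1) = 5/32. So p'(4) = -33/8.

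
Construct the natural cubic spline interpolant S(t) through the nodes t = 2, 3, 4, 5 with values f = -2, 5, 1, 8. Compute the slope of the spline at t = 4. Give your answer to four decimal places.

Let M_i = S''(x_i). Step sizes h_i = 1, 1, 1; slopes of the chords Δ_i = (y_(i+1) - y_i)/h_i = 7, -4, 7.
  1·M_0 + 4·M_1 + 1·M_2 = 6(Δ_1 - Δ_0) = -66
  1·M_1 + 4·M_2 + 1·M_3 = 6(Δ_2 - Δ_1) = 66
Natural end conditions: M_0 = M_3 = 0.
Forward elimination and back-substitution give M_0 = 0, M_1 = -22, M_2 = 22, M_3 = 0.
On [4, 5], S'(t) = b_2 + 2c_2·(t - 4) + 3d_2·(t - 4)² with b_2 = Δ_2 - h_2(2M_2 + M_3)/6 = -1/3, c_2 = M_2/2 = 11, d_2 = (M_3 - M_2)/(6h_2) = -11/3. So S'(4) = -1/3.

-0.3333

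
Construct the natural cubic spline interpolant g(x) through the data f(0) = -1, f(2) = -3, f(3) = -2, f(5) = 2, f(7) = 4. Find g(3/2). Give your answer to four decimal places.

-2.8999

Put M_i = g'' at the i-th knot. Here h = (2, 1, 2, 2) and Δ = (-1, 1, 2, 1), so the interior equations h_(i-1)·M_(i-1) + 2(h_(i-1)+h_i)·M_i + h_i·M_(i+1) = 6(Δ_i − Δ_(i-1)) read
  2·M_0 + 6·M_1 + 1·M_2 = 6(Δ_1 - Δ_0) = 12
  1·M_1 + 6·M_2 + 2·M_3 = 6(Δ_2 - Δ_1) = 6
  2·M_2 + 8·M_3 + 2·M_4 = 6(Δ_3 - Δ_2) = -6
Natural end conditions: M_0 = M_4 = 0.
Hence M_0 = 0, M_1 = 117/64, M_2 = 33/32, M_3 = -129/128, M_4 = 0.
On [0, 2], g(x) = -1 - 103/64·x + 0·x² + 39/256·x³.
With x = 3/2: g(3/2) = -5939/2048.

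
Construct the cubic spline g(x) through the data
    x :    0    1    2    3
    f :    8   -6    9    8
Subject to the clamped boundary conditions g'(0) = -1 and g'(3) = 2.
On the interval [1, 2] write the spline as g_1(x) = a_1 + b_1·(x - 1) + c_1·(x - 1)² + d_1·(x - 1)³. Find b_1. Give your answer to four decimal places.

-1.6000

With M_i denoting the second derivative at x_i, h_i = 1, 1, 1, and Δ_i = (y_(i+1) − y_i)/h_i = -14, 15, -1:
  1·M_0 + 4·M_1 + 1·M_2 = 6(Δ_1 - Δ_0) = 174
  1·M_1 + 4·M_2 + 1·M_3 = 6(Δ_2 - Δ_1) = -96
Clamped end conditions give two more equations: 2h_0·M_0 + h_0·M_1 = 6(Δ_0 - g'(0)) = -78 and h_2·M_2 + 2h_2·M_3 = 6(g'(3) - Δ_2) = 18.
Forward elimination and back-substitution give M_0 = -384/5, M_1 = 378/5, M_2 = -258/5, M_3 = 174/5.
On [1, 2], with g_1(x) = a_1 + b_1·(x - 1) + c_1·(x - 1)² + d_1·(x - 1)³: c_1 = M_1/2 = 189/5, d_1 = (M_2 - M_1)/(6h_1) = -106/5, b_1 = Δ_1 - h_1(2M_1 + M_2)/6 = -8/5.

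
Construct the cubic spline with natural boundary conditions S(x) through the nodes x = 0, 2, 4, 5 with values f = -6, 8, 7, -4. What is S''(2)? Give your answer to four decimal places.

-3.2727

With M_i denoting the second derivative at x_i, h_i = 2, 2, 1, and Δ_i = (y_(i+1) − y_i)/h_i = 7, -1/2, -11:
  2·M_0 + 8·M_1 + 2·M_2 = 6(Δ_1 - Δ_0) = -45
  2·M_1 + 6·M_2 + 1·M_3 = 6(Δ_2 - Δ_1) = -63
Natural end conditions: M_0 = M_3 = 0.
Solving: M_0 = 0, M_1 = -36/11, M_2 = -207/22, M_3 = 0.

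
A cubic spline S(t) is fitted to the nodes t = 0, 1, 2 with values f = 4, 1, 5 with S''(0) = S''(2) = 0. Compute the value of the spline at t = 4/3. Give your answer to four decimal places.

With m_i denoting the second derivative at x_i, h_i = 1, 1, and Δ_i = (y_(i+1) − y_i)/h_i = -3, 4:
  1·m_0 + 4·m_1 + 1·m_2 = 6(Δ_1 - Δ_0) = 42
Natural end conditions: m_0 = m_2 = 0.
Solving the tridiagonal system: m_0 = 0, m_1 = 21/2, m_2 = 0.
On [1, 2], S(t) = 1 + 1/2·(t - 1) + 21/4·(t - 1)² - 7/4·(t - 1)³.
With (t - 1) = 1/3: S(4/3) = 91/54.

1.6852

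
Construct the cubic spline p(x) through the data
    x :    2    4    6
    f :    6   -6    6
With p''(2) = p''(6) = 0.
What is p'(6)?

Write σ_i for p''(x_i). With h_i = 2, 2 and divided differences Δ_i = -6, 6, the continuity of p' gives the tridiagonal system
  2·σ_0 + 8·σ_1 + 2·σ_2 = 6(Δ_1 - Δ_0) = 72
Natural end conditions: σ_0 = σ_2 = 0.
Hence σ_0 = 0, σ_1 = 9, σ_2 = 0.
On [4, 6], p'(x) = b_1 + 2c_1·(x - 4) + 3d_1·(x - 4)² with b_1 = Δ_1 - h_1(2σ_1 + σ_2)/6 = 0, c_1 = σ_1/2 = 9/2, d_1 = (σ_2 - σ_1)/(6h_1) = -3/4. So p'(6) = 9.

9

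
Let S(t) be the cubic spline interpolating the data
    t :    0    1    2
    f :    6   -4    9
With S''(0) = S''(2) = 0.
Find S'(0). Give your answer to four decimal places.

-15.7500

Put M_i = S'' at the i-th knot. Here h = (1, 1) and Δ = (-10, 13), so the interior equations h_(i-1)·M_(i-1) + 2(h_(i-1)+h_i)·M_i + h_i·M_(i+1) = 6(Δ_i − Δ_(i-1)) read
  1·M_0 + 4·M_1 + 1·M_2 = 6(Δ_1 - Δ_0) = 138
Natural end conditions: M_0 = M_2 = 0.
Solving the tridiagonal system: M_0 = 0, M_1 = 69/2, M_2 = 0.
On [0, 1], S'(t) = b_0 + 2c_0·t + 3d_0·t² with b_0 = Δ_0 - h_0(2M_0 + M_1)/6 = -63/4, c_0 = M_0/2 = 0, d_0 = (M_1 - M_0)/(6h_0) = 23/4. So S'(0) = -63/4.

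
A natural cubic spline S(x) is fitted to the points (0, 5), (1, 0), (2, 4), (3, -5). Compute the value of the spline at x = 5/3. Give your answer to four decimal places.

3.2049

Put σ_i = S'' at the i-th knot. Here h = (1, 1, 1) and Δ = (-5, 4, -9), so the interior equations h_(i-1)·σ_(i-1) + 2(h_(i-1)+h_i)·σ_i + h_i·σ_(i+1) = 6(Δ_i − Δ_(i-1)) read
  1·σ_0 + 4·σ_1 + 1·σ_2 = 6(Δ_1 - Δ_0) = 54
  1·σ_1 + 4·σ_2 + 1·σ_3 = 6(Δ_2 - Δ_1) = -78
Natural end conditions: σ_0 = σ_3 = 0.
Solving the tridiagonal system: σ_0 = 0, σ_1 = 98/5, σ_2 = -122/5, σ_3 = 0.
On [1, 2], S(x) = 0 + 23/15·(x - 1) + 49/5·(x - 1)² - 22/3·(x - 1)³.
With (x - 1) = 2/3: S(5/3) = 1298/405.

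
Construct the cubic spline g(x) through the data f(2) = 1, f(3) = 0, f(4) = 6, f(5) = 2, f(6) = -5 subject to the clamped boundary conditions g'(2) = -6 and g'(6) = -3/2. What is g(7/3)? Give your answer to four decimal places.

-0.4914

Let m_i = g''(x_i). Step sizes h_i = 1, 1, 1, 1; slopes of the chords Δ_i = (y_(i+1) - y_i)/h_i = -1, 6, -4, -7.
  1·m_0 + 4·m_1 + 1·m_2 = 6(Δ_1 - Δ_0) = 42
  1·m_1 + 4·m_2 + 1·m_3 = 6(Δ_2 - Δ_1) = -60
  1·m_2 + 4·m_3 + 1·m_4 = 6(Δ_3 - Δ_2) = -18
Clamped end conditions give two more equations: 2h_0·m_0 + h_0·m_1 = 6(Δ_0 - g'(2)) = 30 and h_3·m_3 + 2h_3·m_4 = 6(g'(6) - Δ_3) = 33.
Forward elimination and back-substitution give m_0 = 489/56, m_1 = 351/28, m_2 = -135/8, m_3 = -141/28, m_4 = 1065/56.
On [2, 3], g(x) = 1 - 6·(x - 2) + 489/112·(x - 2)² + 71/112·(x - 2)³.
With (x - 2) = 1/3: g(7/3) = -743/1512.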